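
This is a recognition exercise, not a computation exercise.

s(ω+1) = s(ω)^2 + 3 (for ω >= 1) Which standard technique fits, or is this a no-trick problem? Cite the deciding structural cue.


Diagnosis: no special technique — the update rule curves (it is not linear in the unknown sequence), so no superposition-based closed form attaches — iterate or study it directly.


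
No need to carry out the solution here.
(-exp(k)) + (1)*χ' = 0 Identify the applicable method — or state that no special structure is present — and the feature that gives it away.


Technique: no special technique — the slope is a function of k alone, so integrate both sides directly.


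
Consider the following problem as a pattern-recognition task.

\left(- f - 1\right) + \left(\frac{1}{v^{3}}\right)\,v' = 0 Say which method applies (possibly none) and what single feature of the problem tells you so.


Diagnosis: separation of variables — solved for the derivative, the right side splits multiplicatively into a function of each variable alone — divide and integrate each side. The equation is exact as it stands too — a potential function exists — though separation reads the split structure directly.


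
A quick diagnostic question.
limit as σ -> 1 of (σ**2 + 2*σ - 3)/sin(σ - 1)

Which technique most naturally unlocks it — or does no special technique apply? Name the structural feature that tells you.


Verdict: l'Hôpital's rule (0/0) — numerator and denominator both vanish at 1 — a genuine 0/0 form, which is exactly when l'Hôpital applies. Expanding numerator and denominator to first order gives the same value — the rule automates exactly that.


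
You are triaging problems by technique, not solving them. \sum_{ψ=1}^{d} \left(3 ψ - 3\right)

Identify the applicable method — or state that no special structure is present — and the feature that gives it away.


Technique: no special technique — this is bookkeeping, not technique: standard formulas for sums of constant-multiple powers of ψ apply termwise.


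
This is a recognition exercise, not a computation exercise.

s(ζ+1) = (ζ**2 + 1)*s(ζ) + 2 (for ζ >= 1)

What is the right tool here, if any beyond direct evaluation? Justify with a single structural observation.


Best approach: a summation factor — one-term recursion with variable weight ζ**2 + 1 is solved by product normalization, not by root-finding.


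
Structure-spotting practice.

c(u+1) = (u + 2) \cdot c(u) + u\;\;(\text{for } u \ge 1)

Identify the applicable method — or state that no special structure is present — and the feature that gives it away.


Diagnosis: a summation factor — the coefficient u + 2 drifts with the index, so no fixed root exists; normalizing by the cumulative product telescopes it.


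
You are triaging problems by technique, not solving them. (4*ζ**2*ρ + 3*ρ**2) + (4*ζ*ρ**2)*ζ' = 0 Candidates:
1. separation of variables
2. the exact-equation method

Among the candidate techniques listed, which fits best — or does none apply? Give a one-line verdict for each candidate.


Diagnosis: the exact-equation method — the cross partial derivatives of 4*ζ**2*ρ + 3*ρ**2 and 4*ζ*ρ**2 agree, so the left side is the total differential of one potential in ρ and ζ.
- separation of variables — no algebra isolates the independent variable on one side and the unknown on the other.
- the exact-equation method — applicable, and directly so.


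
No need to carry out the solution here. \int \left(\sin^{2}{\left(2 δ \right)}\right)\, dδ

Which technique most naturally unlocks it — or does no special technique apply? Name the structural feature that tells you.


Best approach: a trigonometric identity — apply power reduction to \sin^{2}{\left(2 δ \right)}; each application halves the trigonometric degree.


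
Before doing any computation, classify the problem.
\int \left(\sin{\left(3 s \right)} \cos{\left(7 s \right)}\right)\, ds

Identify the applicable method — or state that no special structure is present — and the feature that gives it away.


Diagnosis: a trigonometric identity — the product \sin{\left(3 s \right)} \cos{\left(7 s \right)} converts to a sum of single-frequency sinusoids via the product-to-sum identity.


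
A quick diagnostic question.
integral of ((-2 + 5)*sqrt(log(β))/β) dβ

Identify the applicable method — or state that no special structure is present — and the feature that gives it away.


Diagnosis: u-substitution — collected, the integrand has one factor that is, up to a constant, the derivative of an inner expression the rest depends on — substitute for that inner expression.


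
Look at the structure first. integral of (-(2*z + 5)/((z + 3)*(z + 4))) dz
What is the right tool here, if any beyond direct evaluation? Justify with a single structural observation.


Diagnosis: partial fractions — a proper rational integrand whose denominator splits into simpler factors — decompose into partial fractions first.


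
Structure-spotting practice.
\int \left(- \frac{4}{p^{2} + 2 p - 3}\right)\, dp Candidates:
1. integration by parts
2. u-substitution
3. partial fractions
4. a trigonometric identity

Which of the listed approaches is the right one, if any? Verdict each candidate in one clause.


Technique: partial fractions — the bottom factors while the top stays lower-degree — split into simple fractions and integrate piece by piece.
- integration by parts — the nonconstant-polynomial-times-standard-kernel pattern (an exp, sine, cosine, or logarithm partner) is absent.
- u-substitution — no subexpression of the integrand serves as a whole-integral substitution inner — individual terms may offer their own, but none carries its derivative as a factor of the full integrand; a working change of variable would have to be constructed from outside the expression.
- partial fractions: applicable, and directly so.
- a trigonometric identity — with no trigonometric functions present, identity rewriting has no target.


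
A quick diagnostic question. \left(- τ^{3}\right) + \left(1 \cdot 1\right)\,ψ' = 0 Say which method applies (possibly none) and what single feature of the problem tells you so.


Diagnosis: no special technique — solved for the derivative, ψ never appears on the right — this is a direct integration in τ, not a differential-equations problem at heart.


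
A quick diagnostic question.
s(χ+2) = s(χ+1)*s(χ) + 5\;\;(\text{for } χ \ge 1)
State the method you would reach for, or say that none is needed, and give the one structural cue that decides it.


Method: no special technique — this one you iterate or analyze qualitatively: the nonlinearity defeats linear solution methods.


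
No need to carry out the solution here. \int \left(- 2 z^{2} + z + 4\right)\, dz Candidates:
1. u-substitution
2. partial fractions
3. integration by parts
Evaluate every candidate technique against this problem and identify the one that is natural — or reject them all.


Verdict: no special technique — scan for structure and find none: constant multiples of powers of z, integrate directly.
- u-substitution: no substitution does more than relabel what direct integration already handles.
- partial fractions — there is no rational-function structure to decompose.
- integration by parts — splitting off a factor buys nothing — the integrand integrates directly without parts.


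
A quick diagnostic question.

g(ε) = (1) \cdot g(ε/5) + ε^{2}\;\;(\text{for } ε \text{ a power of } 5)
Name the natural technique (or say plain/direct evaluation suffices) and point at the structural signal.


Method: the master substitution — treat m = log base 5 of ε as the new clock: one recursion step advances m by one while ε scales by 5.


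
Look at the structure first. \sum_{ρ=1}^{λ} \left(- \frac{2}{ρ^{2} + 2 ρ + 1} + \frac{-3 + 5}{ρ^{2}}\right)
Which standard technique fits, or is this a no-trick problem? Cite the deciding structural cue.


Method: telescoping — consecutive terms evaluate one function at adjacent indices (\frac{-3 + 5}{ρ^{2}} is its current value): one term's tail is the next term's head, so the chain collapses.


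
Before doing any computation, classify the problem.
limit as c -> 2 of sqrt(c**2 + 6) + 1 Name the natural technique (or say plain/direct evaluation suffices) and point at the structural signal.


Method: no special technique — nothing blocks direct substitution at 2: plug in and finish.


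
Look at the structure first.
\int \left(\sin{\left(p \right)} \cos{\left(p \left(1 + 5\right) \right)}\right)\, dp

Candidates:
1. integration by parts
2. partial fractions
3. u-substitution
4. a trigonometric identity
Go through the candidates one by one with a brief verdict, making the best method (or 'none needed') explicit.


Best approach: a trigonometric identity — distinct frequencies under one product (\sin{\left(p \right)} \cos{\left(p \left(1 + 5\right) \right)}): the product-to-sum identity is the systematic route to an integrable form.
- integration by parts: not the fit here: there is no polynomial factor to ladder down — parts can still close the trigonometric product by recursion, though the identity rewrite is the direct route.
- partial fractions — there is no rational-function structure to decompose.
- u-substitution — no subexpression of the integrand serves as a whole-integral substitution inner — individual terms may offer their own, but none carries its derivative as a factor of the full integrand; a working change of variable would have to be constructed from outside the expression.
- a trigonometric identity — a fit — the right tool for this form.


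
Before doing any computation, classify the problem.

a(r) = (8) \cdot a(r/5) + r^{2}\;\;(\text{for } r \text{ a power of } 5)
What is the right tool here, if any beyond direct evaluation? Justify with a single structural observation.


Verdict: the master substitution — treat m = log base 5 of r as the new clock: one recursion step advances m by one while r scales by 5.


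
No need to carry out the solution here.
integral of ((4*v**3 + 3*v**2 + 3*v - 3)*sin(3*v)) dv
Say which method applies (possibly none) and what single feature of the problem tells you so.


Best approach: integration by parts — differentiate 4*v**3 + 3*v**2 + 3*v - 3, integrate sin(3*v): each pass lowers the polynomial degree, so parts terminates.


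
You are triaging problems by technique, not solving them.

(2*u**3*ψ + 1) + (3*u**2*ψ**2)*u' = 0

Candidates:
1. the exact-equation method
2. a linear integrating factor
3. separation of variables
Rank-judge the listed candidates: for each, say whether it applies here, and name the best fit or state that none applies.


Method: the exact-equation method — check exactness first: here it holds (2*u**3*ψ + 1, 3*u**2*ψ**2 have matching cross partials), so no integrating factor is needed.
- the exact-equation method: yes, a natural case for it.
- a linear integrating factor — the unknown enters nonlinearly (through a power, a denominator, or a transcendental function), which the linear integrating-factor recipe cannot absorb as-is — any repair would come from a preliminary substitution, not the factor.
- separation of variables — the two dependences do not factor apart.


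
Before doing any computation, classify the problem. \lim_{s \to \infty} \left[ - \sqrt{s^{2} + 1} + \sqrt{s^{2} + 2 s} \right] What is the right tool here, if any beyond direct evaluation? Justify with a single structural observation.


Technique: conjugate multiplication — turning the difference into a conjugate-rationalized ratio makes the limit readable.


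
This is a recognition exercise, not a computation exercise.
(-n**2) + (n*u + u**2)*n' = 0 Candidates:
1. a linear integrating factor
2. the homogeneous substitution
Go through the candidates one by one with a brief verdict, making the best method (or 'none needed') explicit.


Diagnosis: the homogeneous substitution — scaling u and n together leaves the slope fixed — it depends only on n/u, so substitute the ratio. Suitably rearranged — at times with the variables' roles exchanged — this doubles as a Bernoulli equation; the homogeneous reading needs no such setup.
- a linear integrating factor — the unknown enters nonlinearly (through a power, a denominator, or a transcendental function), which the linear integrating-factor recipe cannot absorb as-is — any repair would come from a preliminary substitution, not the factor.
- the homogeneous substitution — a fit — the right tool for this form.


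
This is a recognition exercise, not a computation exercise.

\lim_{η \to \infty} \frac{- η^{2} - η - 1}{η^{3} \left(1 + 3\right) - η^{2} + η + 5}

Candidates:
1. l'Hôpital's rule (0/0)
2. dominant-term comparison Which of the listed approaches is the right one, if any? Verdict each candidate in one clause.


Method: dominant-term comparison — divide through by the highest power of η; every lower-order term dies and the dominant terms decide the limit.
- l'Hôpital's rule (0/0): viewed as a single quotient this runs to ∞/∞, not the 0/0 clash this candidate addresses; an at-infinity variant of the rule would resolve it, but comparing leading growth reads the answer without differentiating.
- dominant-term comparison: applies; the problem has the shape this method handles.


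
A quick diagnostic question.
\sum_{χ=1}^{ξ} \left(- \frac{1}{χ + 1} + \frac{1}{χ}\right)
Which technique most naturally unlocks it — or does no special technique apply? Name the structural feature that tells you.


Technique: telescoping — write out three consecutive terms and watch the interior cancel: the advanced copy one term subtracts reappears as the very next term's leading piece, pair after pair.


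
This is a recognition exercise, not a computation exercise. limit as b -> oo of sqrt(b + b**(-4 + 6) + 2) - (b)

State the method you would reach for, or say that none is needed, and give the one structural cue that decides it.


Verdict: conjugate multiplication — neither sqrt(b + b**(-4 + 6) + 2) nor b converges alone, so rewrite their difference as a conjugate-rationalized quotient first.


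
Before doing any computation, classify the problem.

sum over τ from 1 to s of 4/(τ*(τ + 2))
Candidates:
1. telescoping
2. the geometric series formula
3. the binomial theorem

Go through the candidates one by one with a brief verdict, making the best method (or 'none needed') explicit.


Method: telescoping — after splitting 4/(τ*(τ + 2)) into partial fractions, the pieces are shifted copies of one function and cancel telescopically.
- telescoping — a fit — the right tool for this form.
- the geometric series formula — consecutive terms are not related by a fixed multiplier.
- the binomial theorem: the summand does not match any term pattern of an expanded binomial power.


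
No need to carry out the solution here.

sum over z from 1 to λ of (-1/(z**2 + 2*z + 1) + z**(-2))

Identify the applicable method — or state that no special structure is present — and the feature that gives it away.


Diagnosis: telescoping — difference-of-shifts structure (each term adds z**(-2), then subtracts its one-index-advanced value, which the following term adds back) leaves only the first and last pieces standing.


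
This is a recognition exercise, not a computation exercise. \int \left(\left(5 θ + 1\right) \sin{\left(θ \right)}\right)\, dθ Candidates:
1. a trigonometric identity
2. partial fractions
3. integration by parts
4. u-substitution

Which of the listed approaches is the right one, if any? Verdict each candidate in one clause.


Best approach: integration by parts — differentiate 5 θ + 1, integrate \sin{\left(θ \right)}: each pass lowers the polynomial degree, so parts terminates.
- a trigonometric identity: there is no trigonometric structure whose rewriting would simplify the integrand.
- partial fractions — the expression is not a ratio of polynomials that decomposes further.
- integration by parts — yes, a natural case for it.
- u-substitution — no subexpression of the integrand pairs with its own derivative as a factor — individual terms may offer their own substitutions, but any change of variable covering the whole integral would have to be constructed from outside the expression.


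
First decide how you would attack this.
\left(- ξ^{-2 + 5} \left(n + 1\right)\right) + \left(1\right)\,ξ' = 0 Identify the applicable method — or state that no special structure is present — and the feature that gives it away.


Diagnosis: separation of variables — the slope splits multiplicatively: n + 1 carrying all n-dependence times ξ^{-2 + 5} carrying all ξ-dependence — separate and integrate.


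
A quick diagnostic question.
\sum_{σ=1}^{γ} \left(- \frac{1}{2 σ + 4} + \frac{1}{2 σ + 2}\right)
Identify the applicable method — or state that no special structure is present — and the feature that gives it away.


Verdict: telescoping — spot the paired structure — each term adds \frac{1}{2 σ + 2} and subtracts its successor value, which the next term restores: the definition of a telescoping chain.


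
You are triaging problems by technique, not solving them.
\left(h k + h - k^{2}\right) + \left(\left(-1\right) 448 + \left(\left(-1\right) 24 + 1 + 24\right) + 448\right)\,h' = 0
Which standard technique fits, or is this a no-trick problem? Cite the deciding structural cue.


Diagnosis: a linear integrating factor — the unknown enters only to the first power against a nonzero forcing term — the integrating-factor template applies directly.


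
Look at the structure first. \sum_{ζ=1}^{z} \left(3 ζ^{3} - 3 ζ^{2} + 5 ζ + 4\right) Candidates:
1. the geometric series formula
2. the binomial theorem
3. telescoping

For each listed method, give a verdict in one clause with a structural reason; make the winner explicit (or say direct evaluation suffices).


Method: no special technique — every summand is a constant multiple of a power of ζ — apply the standard power-sum identities one degree at a time.
- the geometric series formula: there is no constant term-to-term ratio.
- the binomial theorem — no binomial coefficients pair up with complementary powers here.
- telescoping: computed from the summand as displayed, the partial sums build up without the pairwise collapse telescoping exploits.


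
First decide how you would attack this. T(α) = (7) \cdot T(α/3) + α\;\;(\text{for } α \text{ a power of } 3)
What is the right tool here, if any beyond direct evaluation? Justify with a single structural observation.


Best approach: the master substitution — the argument contracts 3-fold per step: reindex α exponentially and solve the linear recurrence in the new index.


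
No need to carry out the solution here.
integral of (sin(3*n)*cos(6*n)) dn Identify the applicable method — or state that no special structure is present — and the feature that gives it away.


Best approach: a trigonometric identity — the identity turns sin(3*n)*cos(6*n) into two lone cosines/sines, each trivially integrable.


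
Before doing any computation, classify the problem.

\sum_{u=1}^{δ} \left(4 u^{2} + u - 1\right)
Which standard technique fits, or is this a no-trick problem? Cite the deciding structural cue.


Best approach: no special technique — recognize the absence of structure: constant-multiple powers of u summed plainly, no special method required.


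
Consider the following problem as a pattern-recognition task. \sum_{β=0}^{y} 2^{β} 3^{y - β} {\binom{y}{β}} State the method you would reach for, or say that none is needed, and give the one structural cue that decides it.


Verdict: the binomial theorem — {\binom{y}{β}} weighting matched powers of 2 and 3 is the expanded form of (2 + 3)^y — fold it back up.


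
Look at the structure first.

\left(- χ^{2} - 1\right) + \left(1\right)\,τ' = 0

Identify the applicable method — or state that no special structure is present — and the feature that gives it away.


Technique: no special technique — the slope is a function of χ alone, so integrate both sides directly.


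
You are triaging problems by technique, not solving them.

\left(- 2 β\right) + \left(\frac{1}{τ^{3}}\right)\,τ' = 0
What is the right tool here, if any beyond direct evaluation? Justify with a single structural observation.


Technique: separation of variables — one side of the product carries the independent variable, the other the unknown — the textbook separation shape. The cross-partial test also passes here (vacuously, each side single-variable); the potential-function route would work, separation is simply more immediate.


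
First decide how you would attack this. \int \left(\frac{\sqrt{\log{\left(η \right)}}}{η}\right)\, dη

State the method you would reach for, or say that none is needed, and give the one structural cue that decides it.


Best approach: u-substitution — collected, the integrand has one factor that is, up to a constant, the derivative of an inner expression the rest depends on — substitute for that inner expression.


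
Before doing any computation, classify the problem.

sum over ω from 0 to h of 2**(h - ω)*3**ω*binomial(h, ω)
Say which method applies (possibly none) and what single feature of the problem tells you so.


Diagnosis: the binomial theorem — terms weighting binomial(h, ω) against matched powers of 3 and 2 reassemble into (3 + 2)^h by the binomial theorem.


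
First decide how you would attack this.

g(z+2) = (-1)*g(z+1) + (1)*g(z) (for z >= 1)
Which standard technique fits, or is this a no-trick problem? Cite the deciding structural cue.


Technique: the characteristic-root method — no index-dependence in the weights and nothing inhomogeneous: classic characteristic-equation setup.


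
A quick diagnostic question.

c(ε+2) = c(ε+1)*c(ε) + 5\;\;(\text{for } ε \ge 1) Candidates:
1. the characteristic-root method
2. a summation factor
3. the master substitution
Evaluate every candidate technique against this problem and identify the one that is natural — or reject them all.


Method: no special technique — the map from one term to the next is curved, not linear, so linear closed-form machinery does not attach.
- the characteristic-root method — the recursion is nonlinear in the sequence values, so no linear-modes ansatz applies.
- a summation factor — no summation factor applies — the rule is not linear in the sequence values.
- the master substitution: the recursion shifts the index rather than dividing it.


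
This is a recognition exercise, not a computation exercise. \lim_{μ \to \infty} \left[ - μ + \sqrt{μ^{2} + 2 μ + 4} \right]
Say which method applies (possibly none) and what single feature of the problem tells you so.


Best approach: conjugate multiplication — this difference gives up after one conjugate multiplication — the radical structure cancels against its conjugate.


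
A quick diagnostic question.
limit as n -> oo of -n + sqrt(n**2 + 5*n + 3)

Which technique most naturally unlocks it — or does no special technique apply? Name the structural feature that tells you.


Technique: conjugate multiplication — the ∞ − ∞ radical form is the exact trigger for the conjugate maneuver.


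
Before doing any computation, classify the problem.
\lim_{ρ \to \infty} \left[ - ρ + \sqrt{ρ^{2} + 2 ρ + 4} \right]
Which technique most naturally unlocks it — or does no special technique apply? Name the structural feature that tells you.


Best approach: conjugate multiplication — turning the difference into a conjugate-rationalized ratio makes the limit readable.


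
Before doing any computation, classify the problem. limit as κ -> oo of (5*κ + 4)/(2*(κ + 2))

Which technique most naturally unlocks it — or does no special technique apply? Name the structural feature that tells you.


Method: dominant-term comparison — divide by the highest power of κ present: lower-order terms vanish and the dominant ratio remains. Viewed as a single quotient this is an ∞/∞ form — an at-infinity application of l'Hôpital's rule would also resolve it; comparing leading growth reads the answer without differentiating.


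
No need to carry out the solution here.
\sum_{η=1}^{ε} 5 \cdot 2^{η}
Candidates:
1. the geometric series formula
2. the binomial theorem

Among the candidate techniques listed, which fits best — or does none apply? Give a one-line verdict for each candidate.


Diagnosis: the geometric series formula — each term is 2 times the previous one, so the geometric-series formula applies directly.
- the geometric series formula — a fit — the right tool for this form.
- the binomial theorem: no binomial coefficients pair with matched powers.


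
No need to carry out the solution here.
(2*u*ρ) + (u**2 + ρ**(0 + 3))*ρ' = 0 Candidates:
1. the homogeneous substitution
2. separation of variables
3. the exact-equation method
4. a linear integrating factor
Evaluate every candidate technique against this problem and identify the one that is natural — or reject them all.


Method: the exact-equation method — check exactness first: here it holds (2*u*ρ, (u**2 + ρ**(0 + 3)) have matching cross partials), so no integrating factor is needed.
- the homogeneous substitution: the slope changes under joint rescaling, failing the degree-zero test.
- separation of variables: no algebra isolates the independent variable on one side and the unknown on the other.
- the exact-equation method — applies; the problem has the shape this method handles.
- a linear integrating factor: the unknown enters nonlinearly (through a power, a denominator, or a transcendental function), which the linear integrating-factor recipe cannot absorb as-is — any repair would come from a preliminary substitution, not the factor.


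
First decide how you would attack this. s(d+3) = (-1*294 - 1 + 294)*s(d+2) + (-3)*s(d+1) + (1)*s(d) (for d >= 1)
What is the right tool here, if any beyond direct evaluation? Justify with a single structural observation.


Method: the characteristic-root method — constant coefficients and linearity mean the ansatz r^d reduces it to solving the characteristic polynomial.


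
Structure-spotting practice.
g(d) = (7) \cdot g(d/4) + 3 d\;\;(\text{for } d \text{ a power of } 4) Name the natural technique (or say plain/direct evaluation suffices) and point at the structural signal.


Method: the master substitution — treat m = log base 4 of d as the new clock: one recursion step advances m by one while d scales by 4.


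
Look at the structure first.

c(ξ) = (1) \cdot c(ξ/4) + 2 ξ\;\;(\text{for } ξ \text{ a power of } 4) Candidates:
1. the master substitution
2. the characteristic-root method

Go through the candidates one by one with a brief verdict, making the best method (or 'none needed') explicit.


Best approach: the master substitution — the argument contracts 4-fold per step: reindex ξ exponentially and solve the linear recurrence in the new index.
- the master substitution — a fit — the right tool for this form.
- the characteristic-root method: the recursion divides its index rather than shifting it — outside the constant-shift family the root method covers.


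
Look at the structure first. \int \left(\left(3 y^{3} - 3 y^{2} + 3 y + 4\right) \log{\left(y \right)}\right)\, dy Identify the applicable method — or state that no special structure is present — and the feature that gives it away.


Method: integration by parts — take \log{\left(y \right)} as the piece to differentiate: what remains is a power-rule integral in disguise.


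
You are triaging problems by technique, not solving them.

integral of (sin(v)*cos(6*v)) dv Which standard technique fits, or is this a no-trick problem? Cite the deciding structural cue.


Method: a trigonometric identity — apply product-to-sum to sin(v)*cos(6*v): two clean single-angle terms replace one awkward product.


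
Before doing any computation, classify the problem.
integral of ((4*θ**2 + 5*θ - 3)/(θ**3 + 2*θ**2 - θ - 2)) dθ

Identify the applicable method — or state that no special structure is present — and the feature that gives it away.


Technique: partial fractions — the denominator θ**3 + 2*θ**2 - θ - 2 factors, so the quotient decomposes into elementary partial fractions term by term.


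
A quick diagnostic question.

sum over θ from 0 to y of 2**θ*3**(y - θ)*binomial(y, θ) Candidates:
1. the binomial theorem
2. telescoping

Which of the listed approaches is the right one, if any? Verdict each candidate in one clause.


Best approach: the binomial theorem — binomial(y, θ) weighting matched powers of 2 and 3 is the expanded form of (2 + 3)^y — fold it back up.
- the binomial theorem — applies; the problem has the shape this method handles.
- telescoping — the terms as presented offer no neighboring cancellation — a telescoping rewrite may exist, but the displayed structure does not hand one over.


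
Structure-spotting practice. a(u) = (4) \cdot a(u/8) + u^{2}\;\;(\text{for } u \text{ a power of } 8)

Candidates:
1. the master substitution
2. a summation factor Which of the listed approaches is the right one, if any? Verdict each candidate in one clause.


Technique: the master substitution — treat m = log base 8 of u as the new clock: one recursion step advances m by one while u scales by 8.
- the master substitution — yes, a natural case for it.
- a summation factor: the recursion divides its index rather than shifting it — there is no previous-term chain for a summation factor to telescope.


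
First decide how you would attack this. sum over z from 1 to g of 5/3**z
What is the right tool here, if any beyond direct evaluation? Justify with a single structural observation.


Technique: the geometric series formula — consecutive terms stand in a fixed index-free ratio — the geometric sum formula closes it.


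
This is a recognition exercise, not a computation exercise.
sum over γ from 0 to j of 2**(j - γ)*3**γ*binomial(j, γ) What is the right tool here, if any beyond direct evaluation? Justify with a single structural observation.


Technique: the binomial theorem — the binomial coefficients weight matched powers of 3 and 2, which is exactly the expansion of a binomial power.


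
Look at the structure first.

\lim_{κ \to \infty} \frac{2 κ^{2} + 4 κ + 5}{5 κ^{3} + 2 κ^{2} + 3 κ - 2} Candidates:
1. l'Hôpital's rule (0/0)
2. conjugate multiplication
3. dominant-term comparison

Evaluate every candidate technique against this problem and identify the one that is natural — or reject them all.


Technique: dominant-term comparison — as κ grows, only the highest-degree terms matter — compare leading terms and read the limit off.
- l'Hôpital's rule (0/0): as a single quotient the expression runs to ∞/∞ at the limit point — an at-infinity form of the rule would apply, though the leading-growth comparison is the direct reading.
- conjugate multiplication: multiplying by a conjugate would not remove any indeterminacy here.
- dominant-term comparison — a fit — the right tool for this form.


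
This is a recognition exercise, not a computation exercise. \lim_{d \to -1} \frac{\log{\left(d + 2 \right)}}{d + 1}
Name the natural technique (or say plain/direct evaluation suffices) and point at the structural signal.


Verdict: l'Hôpital's rule (0/0) — the 0/0 form at -1 is the signature situation for l'Hôpital's rule. The standard small-argument limits would also carry it; the rule is the systematic route.


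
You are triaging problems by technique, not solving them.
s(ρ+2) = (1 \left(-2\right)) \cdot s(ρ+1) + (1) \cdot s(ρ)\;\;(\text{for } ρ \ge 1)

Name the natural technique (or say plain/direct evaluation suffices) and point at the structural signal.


Verdict: the characteristic-root method — no index-dependence in the weights and nothing inhomogeneous: classic characteristic-equation setup.


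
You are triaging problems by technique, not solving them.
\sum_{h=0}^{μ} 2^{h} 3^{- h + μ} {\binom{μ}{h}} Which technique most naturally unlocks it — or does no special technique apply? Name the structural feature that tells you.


Diagnosis: the binomial theorem — binomial coefficients against complementary powers of 2 and 3: recognize the binomial expansion and resum.


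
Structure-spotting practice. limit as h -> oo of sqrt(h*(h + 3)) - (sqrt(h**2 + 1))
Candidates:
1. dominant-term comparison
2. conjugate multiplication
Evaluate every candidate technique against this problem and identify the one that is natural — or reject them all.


Method: conjugate multiplication — the difference sqrt(h*(h + 3)) - sqrt(h**2 + 1) is an ∞ − ∞ stalemate; its conjugate partner breaks the tie.
- dominant-term comparison — leading-power comparison does not apply to this form.
- conjugate multiplication: applicable, and directly so.


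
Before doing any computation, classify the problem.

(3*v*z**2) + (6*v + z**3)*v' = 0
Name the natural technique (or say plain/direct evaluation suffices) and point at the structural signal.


Diagnosis: the exact-equation method — take the mixed partials of 3*v*z**2 and 6*v + z**3: they are equal, which certifies an exact differential.


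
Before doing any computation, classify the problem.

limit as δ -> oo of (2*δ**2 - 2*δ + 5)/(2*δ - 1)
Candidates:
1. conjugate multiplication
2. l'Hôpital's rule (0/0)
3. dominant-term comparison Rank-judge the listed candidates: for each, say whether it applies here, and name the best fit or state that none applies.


Diagnosis: dominant-term comparison — at large δ only the top-degree terms survive; compare the leading terms and the limit falls out.
- conjugate multiplication: the conjugate move applies to radical differences, which this is not.
- l'Hôpital's rule (0/0) — as a single quotient the expression runs to ∞/∞ at the limit point — an at-infinity form of the rule would apply, though the leading-growth comparison is the direct reading.
- dominant-term comparison — yes — fits the structure here.


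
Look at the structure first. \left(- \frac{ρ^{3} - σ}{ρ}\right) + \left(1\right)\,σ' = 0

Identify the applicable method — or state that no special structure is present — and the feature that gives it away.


Diagnosis: a linear integrating factor — linear in the unknown with genuine forcing: multiply through by the exponential of the integrated coefficient and the left side closes into one derivative.


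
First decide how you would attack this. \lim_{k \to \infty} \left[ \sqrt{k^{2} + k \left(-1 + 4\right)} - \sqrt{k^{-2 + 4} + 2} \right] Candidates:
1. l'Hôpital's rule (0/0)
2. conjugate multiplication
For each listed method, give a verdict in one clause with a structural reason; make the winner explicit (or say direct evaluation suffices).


Technique: conjugate multiplication — an infinity-minus-infinity difference with a surviving radical — multiply by the conjugate to cancel the divergence.
- l'Hôpital's rule (0/0) — substitution produces ∞ − ∞ rather than a vanishing quotient; the rule needs a 0/0 ratio to act on.
- conjugate multiplication — yes — fits the structure here.


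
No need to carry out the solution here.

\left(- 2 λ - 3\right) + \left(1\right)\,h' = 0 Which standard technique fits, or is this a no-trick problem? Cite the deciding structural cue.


Technique: no special technique — solved for the derivative, h never appears on the right — this is a direct integration in λ, not a differential-equations problem at heart.


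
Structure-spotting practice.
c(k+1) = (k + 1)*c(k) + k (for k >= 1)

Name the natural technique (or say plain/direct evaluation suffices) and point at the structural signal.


Best approach: a summation factor — the coefficient k + 1 drifts with the index, so no fixed root exists; normalizing by the cumulative product telescopes it.


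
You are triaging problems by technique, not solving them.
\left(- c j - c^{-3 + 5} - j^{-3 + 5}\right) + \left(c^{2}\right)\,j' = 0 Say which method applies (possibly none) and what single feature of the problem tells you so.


Diagnosis: the homogeneous substitution — solved for the derivative, the right side is unchanged under scaling c and j together — it depends only on the ratio j/c, so substitute a single ratio variable.


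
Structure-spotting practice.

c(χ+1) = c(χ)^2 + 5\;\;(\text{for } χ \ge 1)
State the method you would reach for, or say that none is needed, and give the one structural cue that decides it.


Verdict: no special technique — no ansatz, no master substitution, no summation factor survives the nonlinearity here.


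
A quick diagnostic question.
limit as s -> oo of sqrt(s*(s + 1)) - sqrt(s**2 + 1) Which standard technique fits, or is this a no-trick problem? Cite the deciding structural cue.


Verdict: conjugate multiplication — the difference sqrt(s*(s + 1)) - sqrt(s**2 + 1) is an ∞ − ∞ stalemate; its conjugate partner breaks the tie.


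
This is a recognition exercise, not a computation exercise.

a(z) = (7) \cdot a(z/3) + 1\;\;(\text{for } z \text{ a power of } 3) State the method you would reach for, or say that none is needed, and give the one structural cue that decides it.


Technique: the master substitution — the argument shrinks by the factor 3, so measure the index on a logarithmic scale and the recursion becomes a shift.


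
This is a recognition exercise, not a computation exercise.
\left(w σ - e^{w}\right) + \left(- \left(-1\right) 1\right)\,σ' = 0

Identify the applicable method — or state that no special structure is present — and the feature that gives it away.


Best approach: a linear integrating factor — arrange it as σ' + w·σ = (the forcing term) and the integrating factor does the rest.


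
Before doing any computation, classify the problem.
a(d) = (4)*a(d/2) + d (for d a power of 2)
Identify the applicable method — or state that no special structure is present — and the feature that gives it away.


Method: the master substitution — a divide-and-conquer shape: argument d/2, so change variables with d = 2^m and solve the linear version.


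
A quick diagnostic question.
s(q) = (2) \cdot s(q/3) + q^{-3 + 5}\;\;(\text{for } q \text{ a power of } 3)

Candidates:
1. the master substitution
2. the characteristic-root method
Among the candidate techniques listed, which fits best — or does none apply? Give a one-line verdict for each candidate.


Verdict: the master substitution — treat m = log base 3 of q as the new clock: one recursion step advances m by one while q scales by 3.
- the master substitution — a fit — the right tool for this form.
- the characteristic-root method: the recursion divides its index rather than shifting it — outside the constant-shift family the root method covers.


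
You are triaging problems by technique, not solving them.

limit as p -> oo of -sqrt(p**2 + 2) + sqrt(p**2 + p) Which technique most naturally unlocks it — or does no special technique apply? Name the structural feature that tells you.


Best approach: conjugate multiplication — infinity minus infinity with a radical in play — multiply by the conjugate so the divergences of sqrt(p**2 + p) and sqrt(p**2 + 2) annihilate.


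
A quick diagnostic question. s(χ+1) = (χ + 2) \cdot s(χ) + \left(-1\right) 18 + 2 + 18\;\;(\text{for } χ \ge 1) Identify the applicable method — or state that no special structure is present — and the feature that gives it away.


Verdict: a summation factor — rescale the sequence by the product of the weights χ + 2 so far — the recurrence collapses to a plain running sum.


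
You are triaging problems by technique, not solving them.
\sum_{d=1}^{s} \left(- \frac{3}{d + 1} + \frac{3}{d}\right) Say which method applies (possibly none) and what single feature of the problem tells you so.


Verdict: telescoping — difference-of-shifts structure (each term adds \frac{3}{d}, then subtracts its one-index-advanced value, which the following term adds back) leaves only the first and last pieces standing.
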